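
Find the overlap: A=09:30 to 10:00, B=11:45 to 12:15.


Meeting A: 570-600 (in minutes from midnight)
Meeting B: 705-735
Overlap start = max(570, 705) = 705
Overlap end = min(600, 735) = 600
Overlap = max(0, 600 - 705) = 0 min

0 minutes


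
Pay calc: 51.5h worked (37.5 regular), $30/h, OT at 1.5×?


Regular: 37.5h × $30 = $1125.00
Overtime: 51.5 - 37.5 = 14.0h
OT pay: 14.0h × $30 × 1.5 = $630.00
Total = $1125.00 + $630.00 = $1755.00

$1755.00


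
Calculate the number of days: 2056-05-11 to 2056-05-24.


13 days

From May 11, 2056 to May 24, 2056
Same month: 24 - 11 = 13 days


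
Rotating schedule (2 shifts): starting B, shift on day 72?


Shift A

Shifts: A, B
Start: B (index 1)
Day 72: (1 + 72 - 1) mod 2
= 72 mod 2
= 0
Index 0 → shift A


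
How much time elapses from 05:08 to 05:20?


0h 12m

End time in minutes: 5×60 + 20 = 320
Start time in minutes: 5×60 + 8 = 308
Difference = 320 - 308 = 12 minutes
= 0 hours 12 minutes


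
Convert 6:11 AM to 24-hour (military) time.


06:11

Input: 6:11 AM
AM hour stays: 6


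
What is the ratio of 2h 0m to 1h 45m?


8:7 (1.14)

Duration 1: 120 minutes
Duration 2: 105 minutes
Ratio = 120:105
GCD = 15
Simplified = 8:7
As a decimal: 8/7 ≈ 1.14


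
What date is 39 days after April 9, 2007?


Start: April 9, 2007
Add 39 days
April 9 → May 1: 30 - 9 + 1 = 22 days (39 - 22 = 17 left)
May 1 + 17 = May 18, 2007

May 18, 2007


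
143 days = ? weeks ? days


20 weeks 3 days

Weeks: 143 ÷ 7 = 20 remainder 3


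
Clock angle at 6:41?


45.5°

Hour hand = 6×30 + 41×0.5 = 200.5°
Minute hand = 41×6 = 246°
Difference = |200.5 - 246| = 45.5°


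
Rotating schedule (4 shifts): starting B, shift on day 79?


Shift D

Shifts: A, B, C, D
Start: B (index 1)
Day 79: (1 + 79 - 1) mod 4
= 79 mod 4
= 3
Index 3 → shift D


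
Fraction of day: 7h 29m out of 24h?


Total minutes: 7×60 + 29 = 449
Day = 24×60 = 1440 minutes
Fraction = 449/1440 ≈ 0.3118
As a percentage: 449/1440 × 100 ≈ 31.18%

0.3118 (31.18%)


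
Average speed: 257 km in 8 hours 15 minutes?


Distance: 257 km
Time: 8h 15m = 495 min = 495/60 = 33/4 hours
Speed = 257 ÷ (33/4) = 257 × 4 / 33 = 1028/33 ≈ 31.2 km/h

31.2 km/h


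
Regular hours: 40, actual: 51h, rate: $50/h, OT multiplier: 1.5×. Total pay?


$2825.00

Regular: 40h × $50 = $2000.00
Overtime: 51 - 40 = 11h
OT pay: 11h × $50 × 1.5 = $825.00
Total = $2000.00 + $825.00 = $2825.00


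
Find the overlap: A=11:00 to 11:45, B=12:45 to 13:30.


0 minutes

Meeting A: 660-705 (in minutes from midnight)
Meeting B: 765-810
Overlap start = max(660, 765) = 765
Overlap end = min(705, 810) = 705
Overlap = max(0, 705 - 765) = 0 min


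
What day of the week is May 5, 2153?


Saturday

Zeller's congruence:
q=5, m=5, k=53, j=21
h = (5 + ⌊13×6/5⌋ + 53 + ⌊53/4⌋ + ⌊21/4⌋ - 2×21) mod 7
= (5 + 15 + 53 + 13 + 5 - 42) mod 7
= 49 mod 7 = 0
h=0 → Saturday


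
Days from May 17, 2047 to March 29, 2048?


317 days

From May 17, 2047 to March 29, 2048
Rest of May 2047: 31 - 17 = 14
Full months: June 30, July 31, August 31, September 30, October 31, November 30, December 31, January 31, February 2048 29
Days into March 2048: 29
Total = 14 + 30 + 31 + 31 + 30 + 31 + 30 + 31 + 31 + 29 + 29 = 317 days


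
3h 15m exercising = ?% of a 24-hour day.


13.5%

Time: 195 minutes
Day: 1440 minutes
Percentage = (195/1440) × 100 ≈ 13.5%


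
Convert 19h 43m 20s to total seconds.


71000 seconds

Hours: 19 × 3600 = 68400
Minutes: 43 × 60 = 2580
Seconds: 20
Total = 68400 + 2580 + 20 = 71000


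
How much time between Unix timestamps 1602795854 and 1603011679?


215825 seconds (60.0 hours / 2.50 days)

Difference = 1603011679 - 1602795854 = 215825 seconds
In hours: 215825 / 3600 ≈ 60.0
In days: 215825 / 86400 ≈ 2.50


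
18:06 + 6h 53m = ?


Start: 1086 minutes from midnight
Add: 413 minutes
Total: 1499 minutes
Hours: 1499 ÷ 60 = 24 remainder 59
24 ≥ 24 → 24 - 24 = 0 (next day)

00:59 (next day)


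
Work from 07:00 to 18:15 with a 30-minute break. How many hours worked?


Total time = (18×60+15) - (7×60+0)
= 1095 - 420 = 675 min
Minus break: 675 - 30 = 645 min
= 10h 45m

10h 45m (645 minutes)


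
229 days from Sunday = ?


Start: Sunday (index 6)
(6 + 229) mod 7
= 235 mod 7
= 4
Index 4 → Friday

Friday


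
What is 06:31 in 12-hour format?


Hour: 6
6 < 12 → AM

6:31 AM


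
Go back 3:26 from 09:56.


06:30

Start: 596 minutes from midnight
Subtract: 206 minutes
Remaining: 596 - 206 = 390
Hours: 6, Minutes: 30


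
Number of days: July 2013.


Month: July (month 7)
July has 31 days

31 days


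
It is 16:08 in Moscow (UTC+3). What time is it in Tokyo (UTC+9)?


22:08

Time difference = UTC+9 - UTC+3 = +6 hours
New hour = (16 + 6) mod 24
= 22 mod 24 = 22
Minutes unchanged → 22:08


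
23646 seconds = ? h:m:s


Hours: 23646 ÷ 3600 = 6 remainder 2046
Minutes: 2046 ÷ 60 = 34 remainder 6
Seconds: 6

6h 34m 6s


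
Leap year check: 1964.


Yes

Rules: divisible by 4 AND (not by 100 OR by 400)
1964 ÷ 4 = 491 exactly → divisible by 4
1964 ÷ 100 = 19 remainder 64 → not divisible by 100
Divisible by 4 but not by 100 → leap year


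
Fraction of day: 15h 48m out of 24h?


0.6583 (65.83%)

Total minutes: 15×60 + 48 = 948
Day = 24×60 = 1440 minutes
Fraction = 948/1440 ≈ 0.6583
As a percentage: 948/1440 × 100 ≈ 65.83%


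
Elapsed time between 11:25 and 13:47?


2h 22m

End time in minutes: 13×60 + 47 = 827
Start time in minutes: 11×60 + 25 = 685
Difference = 827 - 685 = 142 minutes
= 2 hours 22 minutes


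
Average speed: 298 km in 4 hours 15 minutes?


70.1 km/h

Distance: 298 km
Time: 4h 15m = 255 min = 255/60 = 17/4 hours
Speed = 298 ÷ (17/4) = 298 × 4 / 17 = 1192/17 ≈ 70.1 km/h


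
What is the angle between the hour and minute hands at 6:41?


45.5°

Hour hand = 6×30 + 41×0.5 = 200.5°
Minute hand = 41×6 = 246°
Difference = |200.5 - 246| = 45.5°


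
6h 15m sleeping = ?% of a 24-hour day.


Time: 375 minutes
Day: 1440 minutes
Percentage = (375/1440) × 100 ≈ 26.0%

26.0%


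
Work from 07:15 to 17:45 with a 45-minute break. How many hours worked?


Total time = (17×60+45) - (7×60+15)
= 1065 - 435 = 630 min
Minus break: 630 - 45 = 585 min
= 9h 45m

9h 45m (585 minutes)


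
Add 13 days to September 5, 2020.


Start: September 5, 2020
Add 13 days
September 5 + 13 = September 18, 2020

September 18, 2020


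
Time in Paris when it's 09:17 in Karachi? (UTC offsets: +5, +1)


05:17

Time difference = UTC+1 - UTC+5 = -4 hours
New hour = (9 -4) mod 24
= 5 mod 24 = 5
Minutes unchanged → 05:17


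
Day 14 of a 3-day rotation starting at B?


Shifts: A, B, C
Start: B (index 1)
Day 14: (1 + 14 - 1) mod 3
= 14 mod 3
= 2
Index 2 → shift C

Shift C


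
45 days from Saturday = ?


Tuesday

Start: Saturday (index 5)
(5 + 45) mod 7
= 50 mod 7
= 1
Index 1 → Tuesday


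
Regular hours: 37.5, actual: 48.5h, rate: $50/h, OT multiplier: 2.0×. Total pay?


$2975.00

Regular: 37.5h × $50 = $1875.00
Overtime: 48.5 - 37.5 = 11.0h
OT pay: 11.0h × $50 × 2.0 = $1100.00
Total = $1875.00 + $1100.00 = $2975.00


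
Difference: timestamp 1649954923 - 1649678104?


276819 seconds (76.9 hours / 3.20 days)

Difference = 1649954923 - 1649678104 = 276819 seconds
In hours: 276819 / 3600 ≈ 76.9
In days: 276819 / 86400 ≈ 3.20


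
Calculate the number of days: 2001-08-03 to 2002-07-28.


359 days

From August 3, 2001 to July 28, 2002
Rest of August 2001: 31 - 3 = 28
Full months: September 30, October 31, November 30, December 31, January 31, February 2002 28, March 31, April 30, May 31, June 30
Days into July 2002: 28
Total = 28 + 30 + 31 + 30 + 31 + 31 + 28 + 31 + 30 + 31 + 30 + 28 = 359 days


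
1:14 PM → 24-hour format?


13:14

Input: 1:14 PM
PM: 1 + 12 = 13


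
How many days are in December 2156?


Month: December (month 12)
December has 31 days

31 days


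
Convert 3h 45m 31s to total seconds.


13531 seconds

Hours: 3 × 3600 = 10800
Minutes: 45 × 60 = 2700
Seconds: 31
Total = 10800 + 2700 + 31 = 13531


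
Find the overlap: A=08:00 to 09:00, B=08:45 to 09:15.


15 minutes

Meeting A: 480-540 (in minutes from midnight)
Meeting B: 525-555
Overlap start = max(480, 525) = 525
Overlap end = min(540, 555) = 540
Overlap = max(0, 540 - 525) = 15 min


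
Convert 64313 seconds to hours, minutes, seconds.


17h 51m 53s

Hours: 64313 ÷ 3600 = 17 remainder 3113
Minutes: 3113 ÷ 60 = 51 remainder 53
Seconds: 53


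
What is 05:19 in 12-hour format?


Hour: 5
5 < 12 → AM

5:19 AM


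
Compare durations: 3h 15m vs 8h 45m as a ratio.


13:35 (0.37)

Duration 1: 195 minutes
Duration 2: 525 minutes
Ratio = 195:525
GCD = 15
Simplified = 13:35
As a decimal: 13/35 ≈ 0.37


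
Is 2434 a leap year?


No

Rules: divisible by 4 AND (not by 100 OR by 400)
2434 ÷ 4 = 608 remainder 2 → not divisible by 4
Not divisible by 4 → not a leap year


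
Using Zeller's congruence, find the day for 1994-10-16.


Zeller's congruence:
q=16, m=10, k=94, j=19
h = (16 + ⌊13×11/5⌋ + 94 + ⌊94/4⌋ + ⌊19/4⌋ - 2×19) mod 7
= (16 + 28 + 94 + 23 + 4 - 38) mod 7
= 127 mod 7 = 1
h=1 → Sunday

Sunday


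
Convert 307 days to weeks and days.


Weeks: 307 ÷ 7 = 43 remainder 6

43 weeks 6 days


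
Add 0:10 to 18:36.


Start: 1116 minutes from midnight
Add: 10 minutes
Total: 1126 minutes
Hours: 1126 ÷ 60 = 18 remainder 46

18:46


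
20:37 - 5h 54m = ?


Start: 1237 minutes from midnight
Subtract: 354 minutes
Remaining: 1237 - 354 = 883
Hours: 14, Minutes: 43

14:43


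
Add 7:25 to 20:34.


Start: 1234 minutes from midnight
Add: 445 minutes
Total: 1679 minutes
Hours: 1679 ÷ 60 = 27 remainder 59
27 ≥ 24 → 27 - 24 = 3 (next day)

03:59 (next day)


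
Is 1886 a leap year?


Rules: divisible by 4 AND (not by 100 OR by 400)
1886 ÷ 4 = 471 remainder 2 → not divisible by 4
Not divisible by 4 → not a leap year

No


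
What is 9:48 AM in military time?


09:48

Input: 9:48 AM
AM hour stays: 9


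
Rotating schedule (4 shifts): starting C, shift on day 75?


Shift A

Shifts: A, B, C, D
Start: C (index 2)
Day 75: (2 + 75 - 1) mod 4
= 76 mod 4
= 0
Index 0 → shift A


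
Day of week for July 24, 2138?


Zeller's congruence:
q=24, m=7, k=38, j=21
h = (24 + ⌊13×8/5⌋ + 38 + ⌊38/4⌋ + ⌊21/4⌋ - 2×21) mod 7
= (24 + 20 + 38 + 9 + 5 - 42) mod 7
= 54 mod 7 = 5
h=5 → Thursday

Thursday


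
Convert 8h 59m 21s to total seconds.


Hours: 8 × 3600 = 28800
Minutes: 59 × 60 = 3540
Seconds: 21
Total = 28800 + 3540 + 21 = 32361

32361 seconds


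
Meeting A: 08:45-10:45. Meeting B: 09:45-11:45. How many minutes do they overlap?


60 minutes

Meeting A: 525-645 (in minutes from midnight)
Meeting B: 585-705
Overlap start = max(525, 585) = 585
Overlap end = min(645, 705) = 645
Overlap = max(0, 645 - 585) = 60 min


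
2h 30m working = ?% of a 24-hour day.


10.4%

Time: 150 minutes
Day: 1440 minutes
Percentage = (150/1440) × 100 ≈ 10.4%


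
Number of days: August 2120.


Month: August (month 8)
August has 31 days

31 days


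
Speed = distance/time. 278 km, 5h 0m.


Distance: 278 km
Time: 5 hours
Speed = 278 / 5 = 55.6 km/h

55.6 km/h


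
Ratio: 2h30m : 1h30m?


5:3 (1.67)

Duration 1: 150 minutes
Duration 2: 90 minutes
Ratio = 150:90
GCD = 30
Simplified = 5:3
As a decimal: 5/3 ≈ 1.67


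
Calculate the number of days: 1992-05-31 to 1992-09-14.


106 days

From May 31, 1992 to September 14, 1992
Rest of May 1992: 31 - 31 = 0
Full months: June 30, July 31, August 31
Days into September 1992: 14
Total = 0 + 30 + 31 + 31 + 14 = 106 days


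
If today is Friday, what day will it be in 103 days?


Wednesday

Start: Friday (index 4)
(4 + 103) mod 7
= 107 mod 7
= 2
Index 2 → Wednesday


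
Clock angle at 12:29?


Hour hand (12 ≡ 0 on the dial): 0×30 + 29×0.5 = 14.5°
Minute hand = 29×6 = 174°
Difference = |14.5 - 174| = 159.5°

159.5°


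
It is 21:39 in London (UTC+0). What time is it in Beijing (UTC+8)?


05:39 (next day)

Time difference = UTC+8 - UTC+0 = +8 hours
New hour = (21 + 8) mod 24
= 29 mod 24 = 5
Minutes unchanged → 05:39; 29 ≥ 24 → next day


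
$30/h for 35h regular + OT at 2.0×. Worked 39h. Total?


Regular: 35h × $30 = $1050.00
Overtime: 39 - 35 = 4h
OT pay: 4h × $30 × 2.0 = $240.00
Total = $1050.00 + $240.00 = $1290.00

$1290.00


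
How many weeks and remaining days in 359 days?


51 weeks 2 days

Weeks: 359 ÷ 7 = 51 remainder 2


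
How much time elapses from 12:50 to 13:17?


0h 27m

End time in minutes: 13×60 + 17 = 797
Start time in minutes: 12×60 + 50 = 770
Difference = 797 - 770 = 27 minutes
= 0 hours 27 minutes


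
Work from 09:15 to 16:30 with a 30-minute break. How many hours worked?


Total time = (16×60+30) - (9×60+15)
= 990 - 555 = 435 min
Minus break: 435 - 30 = 405 min
= 6h 45m

6h 45m (405 minutes)


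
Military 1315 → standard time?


Hour: 13
13 - 12 = 1 → PM

1:15 PM


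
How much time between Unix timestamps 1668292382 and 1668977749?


Difference = 1668977749 - 1668292382 = 685367 seconds
In hours: 685367 / 3600 ≈ 190.4
In days: 685367 / 86400 ≈ 7.93

685367 seconds (190.4 hours / 7.93 days)


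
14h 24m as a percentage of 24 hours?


Total minutes: 14×60 + 24 = 864
Day = 24×60 = 1440 minutes
Fraction = 864/1440 = 0.6000
As a percentage: 864/1440 × 100 = 60.00%

0.6000 (60.00%)


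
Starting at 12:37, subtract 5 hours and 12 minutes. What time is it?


Start: 757 minutes from midnight
Subtract: 312 minutes
Remaining: 757 - 312 = 445
Hours: 7, Minutes: 25

07:25


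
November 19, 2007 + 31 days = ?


Start: November 19, 2007
Add 31 days
November 19 → December 1: 30 - 19 + 1 = 12 days (31 - 12 = 19 left)
December 1 + 19 = December 20, 2007

December 20, 2007


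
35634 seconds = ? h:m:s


9h 53m 54s

Hours: 35634 ÷ 3600 = 9 remainder 3234
Minutes: 3234 ÷ 60 = 53 remainder 54
Seconds: 54


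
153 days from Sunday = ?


Start: Sunday (index 6)
(6 + 153) mod 7
= 159 mod 7
= 5
Index 5 → Saturday

Saturday


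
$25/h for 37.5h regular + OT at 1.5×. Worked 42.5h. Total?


$1125.00

Regular: 37.5h × $25 = $937.50
Overtime: 42.5 - 37.5 = 5.0h
OT pay: 5.0h × $25 × 1.5 = $187.50
Total = $937.50 + $187.50 = $1125.00


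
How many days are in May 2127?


Month: May (month 5)
May has 31 days

31 days


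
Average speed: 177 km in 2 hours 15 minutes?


78.7 km/h

Distance: 177 km
Time: 2h 15m = 135 min = 135/60 = 9/4 hours
Speed = 177 ÷ (9/4) = 177 × 4 / 9 = 708/9 ≈ 78.7 km/h


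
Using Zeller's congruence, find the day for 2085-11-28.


Zeller's congruence:
q=28, m=11, k=85, j=20
h = (28 + ⌊13×12/5⌋ + 85 + ⌊85/4⌋ + ⌊20/4⌋ - 2×20) mod 7
= (28 + 31 + 85 + 21 + 5 - 40) mod 7
= 130 mod 7 = 4
h=4 → Wednesday

Wednesday


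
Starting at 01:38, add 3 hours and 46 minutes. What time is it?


Start: 98 minutes from midnight
Add: 226 minutes
Total: 324 minutes
Hours: 324 ÷ 60 = 5 remainder 24

05:24


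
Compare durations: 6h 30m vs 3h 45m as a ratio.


26:15 (1.73)

Duration 1: 390 minutes
Duration 2: 225 minutes
Ratio = 390:225
GCD = 15
Simplified = 26:15
As a decimal: 26/15 ≈ 1.73


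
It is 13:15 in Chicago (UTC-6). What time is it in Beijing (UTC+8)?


Time difference = UTC+8 - UTC-6 = +14 hours
New hour = (13 + 14) mod 24
= 27 mod 24 = 3
Minutes unchanged → 03:15; 27 ≥ 24 → next day

03:15 (next day)


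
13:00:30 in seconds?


46830 seconds

Hours: 13 × 3600 = 46800
Minutes: 0 × 60 = 0
Seconds: 30
Total = 46800 + 0 + 30 = 46830


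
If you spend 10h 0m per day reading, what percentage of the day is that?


41.7%

Time: 600 minutes
Day: 1440 minutes
Percentage = (600/1440) × 100 ≈ 41.7%


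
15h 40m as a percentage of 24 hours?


Total minutes: 15×60 + 40 = 940
Day = 24×60 = 1440 minutes
Fraction = 940/1440 ≈ 0.6528
As a percentage: 940/1440 × 100 ≈ 65.28%

0.6528 (65.28%)


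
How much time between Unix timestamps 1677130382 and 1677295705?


165323 seconds (45.9 hours / 1.91 days)

Difference = 1677295705 - 1677130382 = 165323 seconds
In hours: 165323 / 3600 ≈ 45.9
In days: 165323 / 86400 ≈ 1.91


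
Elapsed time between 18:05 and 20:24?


2h 19m

End time in minutes: 20×60 + 24 = 1224
Start time in minutes: 18×60 + 5 = 1085
Difference = 1224 - 1085 = 139 minutes
= 2 hours 19 minutes


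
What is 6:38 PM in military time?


Input: 6:38 PM
PM: 6 + 12 = 18

18:38


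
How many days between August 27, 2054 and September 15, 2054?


From August 27, 2054 to September 15, 2054
Rest of August 2054: 31 - 27 = 4
Days into September 2054: 15
Total = 4 + 15 = 19 days

19 days


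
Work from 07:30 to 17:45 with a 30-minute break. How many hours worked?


Total time = (17×60+45) - (7×60+30)
= 1065 - 450 = 615 min
Minus break: 615 - 30 = 585 min
= 9h 45m

9h 45m (585 minutes)


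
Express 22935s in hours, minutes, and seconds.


Hours: 22935 ÷ 3600 = 6 remainder 1335
Minutes: 1335 ÷ 60 = 22 remainder 15
Seconds: 15

6h 22m 15s


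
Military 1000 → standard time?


Hour: 10
10 < 12 → AM

10:00 AM


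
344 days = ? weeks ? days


49 weeks 1 days

Weeks: 344 ÷ 7 = 49 remainder 1


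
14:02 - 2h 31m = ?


11:31

Start: 842 minutes from midnight
Subtract: 151 minutes
Remaining: 842 - 151 = 691
Hours: 11, Minutes: 31


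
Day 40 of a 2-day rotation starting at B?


Shift A

Shifts: A, B
Start: B (index 1)
Day 40: (1 + 40 - 1) mod 2
= 40 mod 2
= 0
Index 0 → shift A


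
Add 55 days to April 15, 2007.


Start: April 15, 2007
Add 55 days
April 15 → May 1: 30 - 15 + 1 = 16 days (55 - 16 = 39 left)
May 1 → June 1: 31 - 1 + 1 = 31 days (39 - 31 = 8 left)
June 1 + 8 = June 9, 2007

June 9, 2007


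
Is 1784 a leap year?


Rules: divisible by 4 AND (not by 100 OR by 400)
1784 ÷ 4 = 446 exactly → divisible by 4
1784 ÷ 100 = 17 remainder 84 → not divisible by 100
Divisible by 4 but not by 100 → leap year

Yes


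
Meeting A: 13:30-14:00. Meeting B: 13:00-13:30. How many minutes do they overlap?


0 minutes

Meeting A: 810-840 (in minutes from midnight)
Meeting B: 780-810
Overlap start = max(810, 780) = 810
Overlap end = min(840, 810) = 810
Overlap = max(0, 810 - 810) = 0 min


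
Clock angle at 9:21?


154.5°

Hour hand = 9×30 + 21×0.5 = 280.5°
Minute hand = 21×6 = 126°
Difference = |280.5 - 126| = 154.5°


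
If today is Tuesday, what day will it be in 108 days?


Friday

Start: Tuesday (index 1)
(1 + 108) mod 7
= 109 mod 7
= 4
Index 4 → Friday


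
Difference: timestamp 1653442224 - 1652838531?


Difference = 1653442224 - 1652838531 = 603693 seconds
In hours: 603693 / 3600 ≈ 167.7
In days: 603693 / 86400 ≈ 6.99

603693 seconds (167.7 hours / 6.99 days)


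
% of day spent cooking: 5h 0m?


20.8%

Time: 300 minutes
Day: 1440 minutes
Percentage = (300/1440) × 100 ≈ 20.8%


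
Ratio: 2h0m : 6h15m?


8:25 (0.32)

Duration 1: 120 minutes
Duration 2: 375 minutes
Ratio = 120:375
GCD = 15
Simplified = 8:25
As a decimal: 8/25 = 0.32


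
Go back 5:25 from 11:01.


05:36

Start: 661 minutes from midnight
Subtract: 325 minutes
Remaining: 661 - 325 = 336
Hours: 5, Minutes: 36


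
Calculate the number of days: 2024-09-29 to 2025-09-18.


From September 29, 2024 to September 18, 2025
Rest of September 2024: 30 - 29 = 1
Full months: October 31, November 30, December 31, January 31, February 2025 28, March 31, April 30, May 31, June 30, July 31, August 31
Days into September 2025: 18
Total = 1 + 31 + 30 + 31 + 31 + 28 + 31 + 30 + 31 + 30 + 31 + 31 + 18 = 354 days

354 days


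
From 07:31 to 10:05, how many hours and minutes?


2h 34m

End time in minutes: 10×60 + 5 = 605
Start time in minutes: 7×60 + 31 = 451
Difference = 605 - 451 = 154 minutes
= 2 hours 34 minutes


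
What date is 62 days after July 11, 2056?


September 11, 2056

Start: July 11, 2056
Add 62 days
July 11 → August 1: 31 - 11 + 1 = 21 days (62 - 21 = 41 left)
August 1 → September 1: 31 - 1 + 1 = 31 days (41 - 31 = 10 left)
September 1 + 10 = September 11, 2056


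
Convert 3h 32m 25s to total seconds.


Hours: 3 × 3600 = 10800
Minutes: 32 × 60 = 1920
Seconds: 25
Total = 10800 + 1920 + 25 = 12745

12745 seconds


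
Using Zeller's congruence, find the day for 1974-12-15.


Sunday

Zeller's congruence:
q=15, m=12, k=74, j=19
h = (15 + ⌊13×13/5⌋ + 74 + ⌊74/4⌋ + ⌊19/4⌋ - 2×19) mod 7
= (15 + 33 + 74 + 18 + 4 - 38) mod 7
= 106 mod 7 = 1
h=1 → Sunday


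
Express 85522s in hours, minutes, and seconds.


Hours: 85522 ÷ 3600 = 23 remainder 2722
Minutes: 2722 ÷ 60 = 45 remainder 22
Seconds: 22

23h 45m 22s


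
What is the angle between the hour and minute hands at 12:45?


Hour hand (12 ≡ 0 on the dial): 0×30 + 45×0.5 = 22.5°
Minute hand = 45×6 = 270°
Difference = |22.5 - 270| = 247.5°
Since > 180°: 360 - 247.5 = 112.5°

112.5°


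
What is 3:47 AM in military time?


03:47

Input: 3:47 AM
AM hour stays: 3


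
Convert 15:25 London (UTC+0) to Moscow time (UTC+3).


18:25

Time difference = UTC+3 - UTC+0 = +3 hours
New hour = (15 + 3) mod 24
= 18 mod 24 = 18
Minutes unchanged → 18:25


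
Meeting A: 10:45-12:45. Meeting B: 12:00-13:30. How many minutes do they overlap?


45 minutes

Meeting A: 645-765 (in minutes from midnight)
Meeting B: 720-810
Overlap start = max(645, 720) = 720
Overlap end = min(765, 810) = 765
Overlap = max(0, 765 - 720) = 45 min


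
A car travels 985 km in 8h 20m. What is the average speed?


118.2 km/h

Distance: 985 km
Time: 8h 20m = 500 min = 500/60 = 25/3 hours
Speed = 985 ÷ (25/3) = 985 × 3 / 25 = 2955/25 = 118.2 km/h


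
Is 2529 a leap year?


No

Rules: divisible by 4 AND (not by 100 OR by 400)
2529 ÷ 4 = 632 remainder 1 → not divisible by 4
Not divisible by 4 → not a leap year


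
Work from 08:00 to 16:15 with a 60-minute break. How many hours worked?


7h 15m (435 minutes)

Total time = (16×60+15) - (8×60+0)
= 975 - 480 = 495 min
Minus break: 495 - 60 = 435 min
= 7h 15m


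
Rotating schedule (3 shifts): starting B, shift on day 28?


Shifts: A, B, C
Start: B (index 1)
Day 28: (1 + 28 - 1) mod 3
= 28 mod 3
= 1
Index 1 → shift B

Shift B


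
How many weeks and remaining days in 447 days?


Weeks: 447 ÷ 7 = 63 remainder 6

63 weeks 6 days


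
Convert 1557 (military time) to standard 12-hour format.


Hour: 15
15 - 12 = 3 → PM

3:57 PM


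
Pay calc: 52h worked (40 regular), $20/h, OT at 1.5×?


Regular: 40h × $20 = $800.00
Overtime: 52 - 40 = 12h
OT pay: 12h × $20 × 1.5 = $360.00
Total = $800.00 + $360.00 = $1160.00

$1160.00


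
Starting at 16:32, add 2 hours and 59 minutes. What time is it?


Start: 992 minutes from midnight
Add: 179 minutes
Total: 1171 minutes
Hours: 1171 ÷ 60 = 19 remainder 31

19:31


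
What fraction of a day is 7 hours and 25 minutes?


0.3090 (30.90%)

Total minutes: 7×60 + 25 = 445
Day = 24×60 = 1440 minutes
Fraction = 445/1440 ≈ 0.3090
As a percentage: 445/1440 × 100 ≈ 30.90%


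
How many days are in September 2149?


30 days

Month: September (month 9)
September has 30 days


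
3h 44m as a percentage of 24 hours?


Total minutes: 3×60 + 44 = 224
Day = 24×60 = 1440 minutes
Fraction = 224/1440 ≈ 0.1556
As a percentage: 224/1440 × 100 ≈ 15.56%

0.1556 (15.56%)


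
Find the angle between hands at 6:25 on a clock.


42.5°

Hour hand = 6×30 + 25×0.5 = 192.5°
Minute hand = 25×6 = 150°
Difference = |192.5 - 150| = 42.5°


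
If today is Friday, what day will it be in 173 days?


Start: Friday (index 4)
(4 + 173) mod 7
= 177 mod 7
= 2
Index 2 → Wednesday

Wednesday


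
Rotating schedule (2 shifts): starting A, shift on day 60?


Shift B

Shifts: A, B
Start: A (index 0)
Day 60: (0 + 60 - 1) mod 2
= 59 mod 2
= 1
Index 1 → shift B


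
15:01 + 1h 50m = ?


Start: 901 minutes from midnight
Add: 110 minutes
Total: 1011 minutes
Hours: 1011 ÷ 60 = 16 remainder 51

16:51


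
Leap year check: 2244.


Yes

Rules: divisible by 4 AND (not by 100 OR by 400)
2244 ÷ 4 = 561 exactly → divisible by 4
2244 ÷ 100 = 22 remainder 44 → not divisible by 100
Divisible by 4 but not by 100 → leap year


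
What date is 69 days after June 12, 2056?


August 20, 2056

Start: June 12, 2056
Add 69 days
June 12 → July 1: 30 - 12 + 1 = 19 days (69 - 19 = 50 left)
July 1 → August 1: 31 - 1 + 1 = 31 days (50 - 31 = 19 left)
August 1 + 19 = August 20, 2056


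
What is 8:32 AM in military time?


08:32

Input: 8:32 AM
AM hour stays: 8


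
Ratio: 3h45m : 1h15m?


Duration 1: 225 minutes
Duration 2: 75 minutes
Ratio = 225:75
GCD = 75
Simplified = 3:1
As a decimal: 3/1 = 3.00

3:1 (3.00)


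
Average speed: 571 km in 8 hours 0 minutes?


71.4 km/h

Distance: 571 km
Time: 8 hours
Speed = 571 / 8 ≈ 71.4 km/h


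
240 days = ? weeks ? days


34 weeks 2 days

Weeks: 240 ÷ 7 = 34 remainder 2


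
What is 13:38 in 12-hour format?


1:38 PM

Hour: 13
13 - 12 = 1 → PM


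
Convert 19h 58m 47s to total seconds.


Hours: 19 × 3600 = 68400
Minutes: 58 × 60 = 3480
Seconds: 47
Total = 68400 + 3480 + 47 = 71927

71927 seconds


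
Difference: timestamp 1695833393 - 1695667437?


165956 seconds (46.1 hours / 1.92 days)

Difference = 1695833393 - 1695667437 = 165956 seconds
In hours: 165956 / 3600 ≈ 46.1
In days: 165956 / 86400 ≈ 1.92


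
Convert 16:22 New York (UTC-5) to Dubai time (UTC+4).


01:22 (next day)

Time difference = UTC+4 - UTC-5 = +9 hours
New hour = (16 + 9) mod 24
= 25 mod 24 = 1
Minutes unchanged → 01:22; 25 ≥ 24 → next day


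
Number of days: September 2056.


Month: September (month 9)
September has 30 days

30 days


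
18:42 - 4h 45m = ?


13:57

Start: 1122 minutes from midnight
Subtract: 285 minutes
Remaining: 1122 - 285 = 837
Hours: 13, Minutes: 57


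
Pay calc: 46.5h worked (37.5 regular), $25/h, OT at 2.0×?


Regular: 37.5h × $25 = $937.50
Overtime: 46.5 - 37.5 = 9.0h
OT pay: 9.0h × $25 × 2.0 = $450.00
Total = $937.50 + $450.00 = $1387.50

$1387.50


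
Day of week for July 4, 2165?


Zeller's congruence:
q=4, m=7, k=65, j=21
h = (4 + ⌊13×8/5⌋ + 65 + ⌊65/4⌋ + ⌊21/4⌋ - 2×21) mod 7
= (4 + 20 + 65 + 16 + 5 - 42) mod 7
= 68 mod 7 = 5
h=5 → Thursday

Thursday


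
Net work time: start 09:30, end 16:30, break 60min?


Total time = (16×60+30) - (9×60+30)
= 990 - 570 = 420 min
Minus break: 420 - 60 = 360 min
= 6h 0m

6h 0m (360 minutes)


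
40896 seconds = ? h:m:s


Hours: 40896 ÷ 3600 = 11 remainder 1296
Minutes: 1296 ÷ 60 = 21 remainder 36
Seconds: 36

11h 21m 36s


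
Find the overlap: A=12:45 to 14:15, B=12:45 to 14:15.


Meeting A: 765-855 (in minutes from midnight)
Meeting B: 765-855
Overlap start = max(765, 765) = 765
Overlap end = min(855, 855) = 855
Overlap = max(0, 855 - 765) = 90 min

90 minutes


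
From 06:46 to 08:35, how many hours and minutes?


1h 49m

End time in minutes: 8×60 + 35 = 515
Start time in minutes: 6×60 + 46 = 406
Difference = 515 - 406 = 109 minutes
= 1 hours 49 minutes


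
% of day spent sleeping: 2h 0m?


Time: 120 minutes
Day: 1440 minutes
Percentage = (120/1440) × 100 ≈ 8.3%

8.3%


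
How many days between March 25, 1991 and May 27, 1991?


From March 25, 1991 to May 27, 1991
Rest of March 1991: 31 - 25 = 6
Full months: April 30
Days into May 1991: 27
Total = 6 + 30 + 27 = 63 days

63 days


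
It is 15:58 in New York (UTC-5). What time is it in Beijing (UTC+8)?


04:58 (next day)

Time difference = UTC+8 - UTC-5 = +13 hours
New hour = (15 + 13) mod 24
= 28 mod 24 = 4
Minutes unchanged → 04:58; 28 ≥ 24 → next day


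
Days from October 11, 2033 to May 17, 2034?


218 days

From October 11, 2033 to May 17, 2034
Rest of October 2033: 31 - 11 = 20
Full months: November 30, December 31, January 31, February 2034 28, March 31, April 30
Days into May 2034: 17
Total = 20 + 30 + 31 + 31 + 28 + 31 + 30 + 17 = 218 days


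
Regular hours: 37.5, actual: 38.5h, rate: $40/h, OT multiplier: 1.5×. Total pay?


$1560.00

Regular: 37.5h × $40 = $1500.00
Overtime: 38.5 - 37.5 = 1.0h
OT pay: 1.0h × $40 × 1.5 = $60.00
Total = $1500.00 + $60.00 = $1560.00


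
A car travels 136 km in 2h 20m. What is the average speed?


58.3 km/h

Distance: 136 km
Time: 2h 20m = 140 min = 140/60 = 7/3 hours
Speed = 136 ÷ (7/3) = 136 × 3 / 7 = 408/7 ≈ 58.3 km/h


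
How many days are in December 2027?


Month: December (month 12)
December has 31 days

31 days


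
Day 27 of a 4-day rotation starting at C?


Shift A

Shifts: A, B, C, D
Start: C (index 2)
Day 27: (2 + 27 - 1) mod 4
= 28 mod 4
= 0
Index 0 → shift A


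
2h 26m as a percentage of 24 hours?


Total minutes: 2×60 + 26 = 146
Day = 24×60 = 1440 minutes
Fraction = 146/1440 ≈ 0.1014
As a percentage: 146/1440 × 100 ≈ 10.14%

0.1014 (10.14%)


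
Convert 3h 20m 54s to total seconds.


Hours: 3 × 3600 = 10800
Minutes: 20 × 60 = 1200
Seconds: 54
Total = 10800 + 1200 + 54 = 12054

12054 seconds


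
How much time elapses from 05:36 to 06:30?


End time in minutes: 6×60 + 30 = 390
Start time in minutes: 5×60 + 36 = 336
Difference = 390 - 336 = 54 minutes
= 0 hours 54 minutes

0h 54m


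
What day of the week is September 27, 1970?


Zeller's congruence:
q=27, m=9, k=70, j=19
h = (27 + ⌊13×10/5⌋ + 70 + ⌊70/4⌋ + ⌊19/4⌋ - 2×19) mod 7
= (27 + 26 + 70 + 17 + 4 - 38) mod 7
= 106 mod 7 = 1
h=1 → Sunday

Sunday


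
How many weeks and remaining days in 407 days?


58 weeks 1 days

Weeks: 407 ÷ 7 = 58 remainder 1


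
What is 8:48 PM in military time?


20:48

Input: 8:48 PM
PM: 8 + 12 = 20


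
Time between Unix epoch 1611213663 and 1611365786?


Difference = 1611365786 - 1611213663 = 152123 seconds
In hours: 152123 / 3600 ≈ 42.3
In days: 152123 / 86400 ≈ 1.76

152123 seconds (42.3 hours / 1.76 days)


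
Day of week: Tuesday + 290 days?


Friday

Start: Tuesday (index 1)
(1 + 290) mod 7
= 291 mod 7
= 4
Index 4 → Friday


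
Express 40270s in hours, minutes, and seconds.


Hours: 40270 ÷ 3600 = 11 remainder 670
Minutes: 670 ÷ 60 = 11 remainder 10
Seconds: 10

11h 11m 10s


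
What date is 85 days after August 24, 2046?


November 17, 2046

Start: August 24, 2046
Add 85 days
August 24 → September 1: 31 - 24 + 1 = 8 days (85 - 8 = 77 left)
September 1 → October 1: 30 - 1 + 1 = 30 days (77 - 30 = 47 left)
October 1 → November 1: 31 - 1 + 1 = 31 days (47 - 31 = 16 left)
November 1 + 16 = November 17, 2046


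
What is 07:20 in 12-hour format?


7:20 AM

Hour: 7
7 < 12 → AM


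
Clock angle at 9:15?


Hour hand = 9×30 + 15×0.5 = 277.5°
Minute hand = 15×6 = 90°
Difference = |277.5 - 90| = 187.5°
Since > 180°: 360 - 187.5 = 172.5°

172.5°


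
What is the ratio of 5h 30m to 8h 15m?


Duration 1: 330 minutes
Duration 2: 495 minutes
Ratio = 330:495
GCD = 165
Simplified = 2:3
As a decimal: 2/3 ≈ 0.67

2:3 (0.67)


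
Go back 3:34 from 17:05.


Start: 1025 minutes from midnight
Subtract: 214 minutes
Remaining: 1025 - 214 = 811
Hours: 13, Minutes: 31

13:31


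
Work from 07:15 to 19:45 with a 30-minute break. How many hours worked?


12h 0m (720 minutes)

Total time = (19×60+45) - (7×60+15)
= 1185 - 435 = 750 min
Minus break: 750 - 30 = 720 min
= 12h 0m


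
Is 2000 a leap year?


Yes

Rules: divisible by 4 AND (not by 100 OR by 400)
2000 ÷ 4 = 500 exactly → divisible by 4
2000 ÷ 100 = 20 exactly → divisible by 100
2000 ÷ 400 = 5 exactly → divisible by 400
Divisible by 400 → leap year


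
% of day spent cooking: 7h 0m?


29.2%

Time: 420 minutes
Day: 1440 minutes
Percentage = (420/1440) × 100 ≈ 29.2%


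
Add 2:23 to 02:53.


Start: 173 minutes from midnight
Add: 143 minutes
Total: 316 minutes
Hours: 316 ÷ 60 = 5 remainder 16

05:16


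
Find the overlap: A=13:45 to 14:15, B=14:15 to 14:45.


Meeting A: 825-855 (in minutes from midnight)
Meeting B: 855-885
Overlap start = max(825, 855) = 855
Overlap end = min(855, 885) = 855
Overlap = max(0, 855 - 855) = 0 min

0 minutes


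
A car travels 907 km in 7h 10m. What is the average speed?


Distance: 907 km
Time: 7h 10m = 430 min = 430/60 = 43/6 hours
Speed = 907 ÷ (43/6) = 907 × 6 / 43 = 5442/43 ≈ 126.6 km/h

126.6 km/h


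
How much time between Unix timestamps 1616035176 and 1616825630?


790454 seconds (219.6 hours / 9.15 days)

Difference = 1616825630 - 1616035176 = 790454 seconds
In hours: 790454 / 3600 ≈ 219.6
In days: 790454 / 86400 ≈ 9.15


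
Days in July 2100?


31 days

Month: July (month 7)
July has 31 days


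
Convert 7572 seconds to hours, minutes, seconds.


2h 6m 12s

Hours: 7572 ÷ 3600 = 2 remainder 372
Minutes: 372 ÷ 60 = 6 remainder 12
Seconds: 12


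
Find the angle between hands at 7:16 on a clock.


122.0°

Hour hand = 7×30 + 16×0.5 = 218.0°
Minute hand = 16×6 = 96°
Difference = |218.0 - 96| = 122.0°


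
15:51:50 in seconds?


Hours: 15 × 3600 = 54000
Minutes: 51 × 60 = 3060
Seconds: 50
Total = 54000 + 3060 + 50 = 57110

57110 seconds


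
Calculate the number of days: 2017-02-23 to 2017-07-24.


151 days

From February 23, 2017 to July 24, 2017
Rest of February 2017: 28 - 23 = 5
Full months: March 31, April 30, May 31, June 30
Days into July 2017: 24
Total = 5 + 31 + 30 + 31 + 30 + 24 = 151 days


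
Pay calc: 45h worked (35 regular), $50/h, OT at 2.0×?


Regular: 35h × $50 = $1750.00
Overtime: 45 - 35 = 10h
OT pay: 10h × $50 × 2.0 = $1000.00
Total = $1750.00 + $1000.00 = $2750.00

$2750.00


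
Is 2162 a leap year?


No

Rules: divisible by 4 AND (not by 100 OR by 400)
2162 ÷ 4 = 540 remainder 2 → not divisible by 4
Not divisible by 4 → not a leap year


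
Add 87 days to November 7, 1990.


Start: November 7, 1990
Add 87 days
November 7 → December 1: 30 - 7 + 1 = 24 days (87 - 24 = 63 left)
December 1 → January 1: 31 - 1 + 1 = 31 days (63 - 31 = 32 left)
January 1 → February 1: 31 - 1 + 1 = 31 days (32 - 31 = 1 left)
February 1 + 1 = February 2, 1991

February 2, 1991


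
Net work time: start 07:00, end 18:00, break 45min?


10h 15m (615 minutes)

Total time = (18×60+0) - (7×60+0)
= 1080 - 420 = 660 min
Minus break: 660 - 45 = 615 min
= 10h 15m


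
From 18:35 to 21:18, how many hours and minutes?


2h 43m

End time in minutes: 21×60 + 18 = 1278
Start time in minutes: 18×60 + 35 = 1115
Difference = 1278 - 1115 = 163 minutes
= 2 hours 43 minutes


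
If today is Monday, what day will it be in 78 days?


Start: Monday (index 0)
(0 + 78) mod 7
= 78 mod 7
= 1
Index 1 → Tuesday

Tuesday


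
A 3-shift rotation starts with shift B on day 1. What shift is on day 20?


Shift C

Shifts: A, B, C
Start: B (index 1)
Day 20: (1 + 20 - 1) mod 3
= 20 mod 3
= 2
Index 2 → shift C


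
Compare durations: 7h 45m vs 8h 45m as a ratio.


Duration 1: 465 minutes
Duration 2: 525 minutes
Ratio = 465:525
GCD = 15
Simplified = 31:35
As a decimal: 31/35 ≈ 0.89

31:35 (0.89)


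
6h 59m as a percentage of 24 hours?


Total minutes: 6×60 + 59 = 419
Day = 24×60 = 1440 minutes
Fraction = 419/1440 ≈ 0.2910
As a percentage: 419/1440 × 100 ≈ 29.10%

0.2910 (29.10%)


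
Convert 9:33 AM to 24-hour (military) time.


09:33

Input: 9:33 AM
AM hour stays: 9


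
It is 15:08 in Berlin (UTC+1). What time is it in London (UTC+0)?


14:08

Time difference = UTC+0 - UTC+1 = -1 hours
New hour = (15 -1) mod 24
= 14 mod 24 = 14
Minutes unchanged → 14:08


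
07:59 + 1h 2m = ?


09:01

Start: 479 minutes from midnight
Add: 62 minutes
Total: 541 minutes
Hours: 541 ÷ 60 = 9 remainder 1


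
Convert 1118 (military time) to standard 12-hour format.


11:18 AM

Hour: 11
11 < 12 → AM


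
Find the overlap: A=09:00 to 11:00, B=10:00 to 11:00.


Meeting A: 540-660 (in minutes from midnight)
Meeting B: 600-660
Overlap start = max(540, 600) = 600
Overlap end = min(660, 660) = 660
Overlap = max(0, 660 - 600) = 60 min

60 minutes


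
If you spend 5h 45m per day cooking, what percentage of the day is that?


Time: 345 minutes
Day: 1440 minutes
Percentage = (345/1440) × 100 ≈ 24.0%

24.0%


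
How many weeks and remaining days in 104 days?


Weeks: 104 ÷ 7 = 14 remainder 6

14 weeks 6 days


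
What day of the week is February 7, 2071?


Zeller's congruence:
q=7, m=14, k=70, j=20
h = (7 + ⌊13×15/5⌋ + 70 + ⌊70/4⌋ + ⌊20/4⌋ - 2×20) mod 7
= (7 + 39 + 70 + 17 + 5 - 40) mod 7
= 98 mod 7 = 0
h=0 → Saturday

Saturday


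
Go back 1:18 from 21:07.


19:49

Start: 1267 minutes from midnight
Subtract: 78 minutes
Remaining: 1267 - 78 = 1189
Hours: 19, Minutes: 49


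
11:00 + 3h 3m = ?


Start: 660 minutes from midnight
Add: 183 minutes
Total: 843 minutes
Hours: 843 ÷ 60 = 14 remainder 3

14:03


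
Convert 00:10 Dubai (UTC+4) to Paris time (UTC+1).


21:10 (previous day)

Time difference = UTC+1 - UTC+4 = -3 hours
New hour = (0 -3) mod 24
= -3 mod 24 = 21
Minutes unchanged → 21:10; -3 < 0 → previous day


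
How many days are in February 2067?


Month: February (month 2)
February: 28 or 29 (leap year)
2067 leap year? No

28 days


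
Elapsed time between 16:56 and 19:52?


End time in minutes: 19×60 + 52 = 1192
Start time in minutes: 16×60 + 56 = 1016
Difference = 1192 - 1016 = 176 minutes
= 2 hours 56 minutes

2h 56m


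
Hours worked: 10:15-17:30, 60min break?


6h 15m (375 minutes)

Total time = (17×60+30) - (10×60+15)
= 1050 - 615 = 435 min
Minus break: 435 - 60 = 375 min
= 6h 15m


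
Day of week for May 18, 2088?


Zeller's congruence:
q=18, m=5, k=88, j=20
h = (18 + ⌊13×6/5⌋ + 88 + ⌊88/4⌋ + ⌊20/4⌋ - 2×20) mod 7
= (18 + 15 + 88 + 22 + 5 - 40) mod 7
= 108 mod 7 = 3
h=3 → Tuesday

Tuesday


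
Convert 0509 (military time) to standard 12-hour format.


Hour: 5
5 < 12 → AM

5:09 AM


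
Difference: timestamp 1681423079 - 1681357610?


Difference = 1681423079 - 1681357610 = 65469 seconds
In hours: 65469 / 3600 ≈ 18.2
In days: 65469 / 86400 ≈ 0.76

65469 seconds (18.2 hours / 0.76 days)


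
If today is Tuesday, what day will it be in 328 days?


Start: Tuesday (index 1)
(1 + 328) mod 7
= 329 mod 7
= 0
Index 0 → Monday

Monday


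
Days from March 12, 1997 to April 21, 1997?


40 days

From March 12, 1997 to April 21, 1997
Rest of March 1997: 31 - 12 = 19
Days into April 1997: 21
Total = 19 + 21 = 40 days


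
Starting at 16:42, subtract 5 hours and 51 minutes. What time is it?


10:51

Start: 1002 minutes from midnight
Subtract: 351 minutes
Remaining: 1002 - 351 = 651
Hours: 10, Minutes: 51


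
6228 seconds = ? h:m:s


1h 43m 48s

Hours: 6228 ÷ 3600 = 1 remainder 2628
Minutes: 2628 ÷ 60 = 43 remainder 48
Seconds: 48


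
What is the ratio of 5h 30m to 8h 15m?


Duration 1: 330 minutes
Duration 2: 495 minutes
Ratio = 330:495
GCD = 165
Simplified = 2:3
As a decimal: 2/3 ≈ 0.67

2:3 (0.67)


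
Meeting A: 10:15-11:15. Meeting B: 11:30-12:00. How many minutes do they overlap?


0 minutes

Meeting A: 615-675 (in minutes from midnight)
Meeting B: 690-720
Overlap start = max(615, 690) = 690
Overlap end = min(675, 720) = 675
Overlap = max(0, 675 - 690) = 0 min
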